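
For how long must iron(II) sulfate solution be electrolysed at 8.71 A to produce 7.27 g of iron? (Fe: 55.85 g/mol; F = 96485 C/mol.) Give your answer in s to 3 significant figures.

n(Fe) = 7.27 / 55.85 = 0.1302 mol
Fe²⁺ + 2e⁻ → Fe, so n(e⁻) = 2 × 0.1302 = 0.2604 mol
Q = 0.2604 × 96485 = 25120 C
t = Q / I = 25120 / 8.71 = 2884 s

2880 s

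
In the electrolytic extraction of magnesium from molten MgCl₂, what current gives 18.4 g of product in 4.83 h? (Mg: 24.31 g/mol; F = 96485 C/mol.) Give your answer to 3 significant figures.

n(Mg) = 18.4 / 24.31 = 0.7569 mol
Mg²⁺ + 2e⁻ → Mg, so n(e⁻) = 2 × 0.7569 = 1.514 mol
Q = 1.514 × 96485 = 1.461×10^5 C
I = Q / t = 1.461×10^5 / 17388 s = 8.40 A

8.40 A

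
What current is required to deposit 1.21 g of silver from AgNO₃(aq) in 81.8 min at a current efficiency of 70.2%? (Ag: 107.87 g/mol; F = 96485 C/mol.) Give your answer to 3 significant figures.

n(Ag) = 1.21 / 107.87 = 0.01122 mol
Ag⁺ + e⁻ → Ag, so n(e⁻) = 0.01122 mol
Q = 0.01122 × 96485 / 0.702 = 1542 C
I = Q / t = 1542 / 4908 s = 0.314 A

0.314 A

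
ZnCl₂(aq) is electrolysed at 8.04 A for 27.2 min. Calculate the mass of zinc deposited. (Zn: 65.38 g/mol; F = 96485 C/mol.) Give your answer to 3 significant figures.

Charge passed = 8.04 × 1632 = 13120 C
Moles of electrons = 13120 / 96485 = 0.1360 mol
Zn²⁺ + 2e⁻ → Zn, so n(Zn) = 0.1360 / 2 = 0.06800 mol
m = 0.06800 × 65.38 = 4.45 g

4.45 g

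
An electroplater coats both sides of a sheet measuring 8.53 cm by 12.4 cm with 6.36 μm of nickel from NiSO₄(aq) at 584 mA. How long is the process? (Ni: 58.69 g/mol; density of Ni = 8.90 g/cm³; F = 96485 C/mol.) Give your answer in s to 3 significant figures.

Plated area = 2 × 8.53 × 12.4 = 211.5 cm²
Volume = 211.5 × 6.36×10⁻⁴ cm = 0.1345 cm³
m(Ni) = 0.1345 × 8.90 = 1.197 g
n(Ni) = 1.197 / 58.69 = 0.02040 mol; n(e⁻) = 2 × 0.02040 = 0.04080 mol
Q = 0.04080 × 96485 = 3937 C
t = 3937 / 0.584 = 6741 s

6740 s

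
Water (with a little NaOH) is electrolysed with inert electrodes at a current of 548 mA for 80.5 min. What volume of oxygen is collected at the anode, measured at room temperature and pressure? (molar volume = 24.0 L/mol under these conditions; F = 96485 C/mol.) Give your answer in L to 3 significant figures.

0.165 L

Charge passed = 0.548 × 4830 = 2647 C
n(e⁻) = Q/F = 2647/96485 = 0.02743 mol
2H₂O → O₂ + 4H⁺ + 4e⁻, so n(O₂) = 0.02743 / 4 = 0.006858 mol
V = 0.006858 × 24.0 = 0.1646 L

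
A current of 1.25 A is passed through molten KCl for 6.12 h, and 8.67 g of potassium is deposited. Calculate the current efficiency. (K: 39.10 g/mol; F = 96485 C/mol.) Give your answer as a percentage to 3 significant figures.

77.7%

Q = 1.25 × 22032 = 27540 C
n(e⁻) = 27540 / 96485 = 0.2854 mol
K⁺ + e⁻ → K, so theoretical n(K) = 0.2854 mol → 11.16 g
Efficiency = 8.67 / 11.16 = 0.7769 = 77.7%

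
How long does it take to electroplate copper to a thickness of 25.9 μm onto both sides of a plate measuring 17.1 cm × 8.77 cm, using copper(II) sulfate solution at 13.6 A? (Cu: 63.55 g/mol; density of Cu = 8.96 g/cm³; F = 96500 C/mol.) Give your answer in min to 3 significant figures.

Plated area = 2 × 17.1 × 8.77 = 299.9 cm²
Volume = 299.9 × 25.9×10⁻⁴ cm = 0.7767 cm³
m(Cu) = 0.7767 × 8.96 = 6.959 g
n(Cu) = 6.959 / 63.55 = 0.1095 mol; n(e⁻) = 2 × 0.1095 = 0.2190 mol
Q = 0.2190 × 96500 = 21130 C
t = 21130 / 13.6 = 1554 s = 25.9 min

25.9 min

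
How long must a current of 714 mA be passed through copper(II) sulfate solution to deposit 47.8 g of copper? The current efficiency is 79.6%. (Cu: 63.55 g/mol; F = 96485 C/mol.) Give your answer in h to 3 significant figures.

70.9 h

n(Cu) = 47.8 / 63.55 = 0.7522 mol
Cu²⁺ + 2e⁻ → Cu, so n(e⁻) = 2 × 0.7522 = 1.504 mol
Q = 1.504 × 96485 / 0.796 = 1.823×10^5 C
t = Q / I = 1.823×10^5 / 0.714 = 2.553×10^5 s = 70.9 h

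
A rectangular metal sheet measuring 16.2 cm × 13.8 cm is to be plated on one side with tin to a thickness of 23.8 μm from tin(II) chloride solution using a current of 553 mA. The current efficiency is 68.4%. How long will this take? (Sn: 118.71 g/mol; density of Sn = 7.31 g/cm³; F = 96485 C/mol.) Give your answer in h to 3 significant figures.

Plated area = 16.2 × 13.8 = 223.6 cm²
Volume = 223.6 × 23.8×10⁻⁴ cm = 0.5322 cm³
m(Sn) = 0.5322 × 7.31 = 3.890 g
n(Sn) = 3.890 / 118.71 = 0.03277 mol; n(e⁻) = 2 × 0.03277 = 0.06554 mol
Q = 0.06554 × 96485 / 0.684 = 9245 C
t = 9245 / 0.553 = 16720 s = 4.64 h

4.64 h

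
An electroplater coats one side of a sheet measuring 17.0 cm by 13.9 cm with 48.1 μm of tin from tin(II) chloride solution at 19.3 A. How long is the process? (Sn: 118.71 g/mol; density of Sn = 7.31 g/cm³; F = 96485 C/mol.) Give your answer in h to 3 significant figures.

Plated area = 17.0 × 13.9 = 236.3 cm²
Volume = 236.3 × 48.1×10⁻⁴ cm = 1.137 cm³
m(Sn) = 1.137 × 7.31 = 8.311 g
n(Sn) = 8.311 / 118.71 = 0.07001 mol; n(e⁻) = 2 × 0.07001 = 0.1400 mol
Q = 0.1400 × 96485 = 13510 C
t = 13510 / 19.3 = 700.0 s = 0.194 h

0.194 h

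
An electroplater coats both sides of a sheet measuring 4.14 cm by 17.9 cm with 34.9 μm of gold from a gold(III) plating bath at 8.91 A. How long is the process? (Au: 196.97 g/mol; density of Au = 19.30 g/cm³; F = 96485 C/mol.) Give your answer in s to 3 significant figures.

Plated area = 2 × 4.14 × 17.9 = 148.2 cm²
Volume = 148.2 × 34.9×10⁻⁴ cm = 0.5172 cm³
m(Au) = 0.5172 × 19.30 = 9.982 g
n(Au) = 9.982 / 196.97 = 0.05068 mol; n(e⁻) = 3 × 0.05068 = 0.1520 mol
Q = 0.1520 × 96485 = 14670 C
t = 14670 / 8.91 = 1646 s

1650 s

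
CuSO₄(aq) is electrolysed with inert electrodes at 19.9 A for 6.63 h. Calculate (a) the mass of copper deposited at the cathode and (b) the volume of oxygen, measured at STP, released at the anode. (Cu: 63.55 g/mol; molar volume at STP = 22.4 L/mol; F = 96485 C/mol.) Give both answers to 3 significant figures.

156 g Cu; 27.6 L O₂

Q = 19.9 × 23868 = 4.750×10^5 C; n(e⁻) = 4.750×10^5 / 96485 = 4.923 mol
Cathode: Cu²⁺ + 2e⁻ → Cu → n(Cu) = 4.923/2 = 2.462 mol → 156 g
Anode: 2H₂O → O₂ + 4H⁺ + 4e⁻ → n(O₂) = 4.923/4 = 1.231 mol → 27.6 L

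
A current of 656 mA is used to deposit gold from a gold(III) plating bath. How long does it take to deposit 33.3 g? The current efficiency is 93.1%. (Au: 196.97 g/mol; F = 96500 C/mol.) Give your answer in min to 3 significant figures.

n(Au) = 33.3 / 196.97 = 0.1691 mol
Au³⁺ + 3e⁻ → Au, so n(e⁻) = 3 × 0.1691 = 0.5073 mol
Q = 0.5073 × 96500 / 0.931 = 52580 C
t = Q / I = 52580 / 0.656 = 80150 s = 1340 min

1340 min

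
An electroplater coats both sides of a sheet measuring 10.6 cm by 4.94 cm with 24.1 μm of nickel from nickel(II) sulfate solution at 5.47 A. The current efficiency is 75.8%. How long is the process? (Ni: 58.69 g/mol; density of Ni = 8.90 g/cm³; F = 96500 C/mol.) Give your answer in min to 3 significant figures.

29.7 min

Plated area = 2 × 10.6 × 4.94 = 104.7 cm²
Volume = 104.7 × 24.1×10⁻⁴ cm = 0.2523 cm³
m(Ni) = 0.2523 × 8.90 = 2.245 g
n(Ni) = 2.245 / 58.69 = 0.03825 mol; n(e⁻) = 2 × 0.03825 = 0.07650 mol
Q = 0.07650 × 96500 / 0.758 = 9739 C
t = 9739 / 5.47 = 1780 s = 29.7 min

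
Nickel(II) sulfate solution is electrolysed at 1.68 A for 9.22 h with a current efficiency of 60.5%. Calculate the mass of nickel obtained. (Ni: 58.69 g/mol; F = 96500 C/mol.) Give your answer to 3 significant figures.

10.3 g

Q = 1.68 × 33192 = 55760 C
n(e⁻) = 55760 / 96500 = 0.5778 mol
Ni²⁺ + 2e⁻ → Ni, so theoretical m(Ni) = 0.2889 × 58.69 = 16.96 g
Actual mass = 60.5% × 16.96 = 10.3 g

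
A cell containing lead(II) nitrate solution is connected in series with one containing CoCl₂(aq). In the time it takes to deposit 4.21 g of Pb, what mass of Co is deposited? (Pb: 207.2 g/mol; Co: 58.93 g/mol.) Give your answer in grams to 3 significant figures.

1.20 g

n(Pb) = 4.21 / 207.2 = 0.02032 mol
Pb²⁺ + 2e⁻ → Pb, so n(e⁻) = 2 × 0.02032 = 0.04064 mol
The cells are in series, so the same charge (and hence the same n(e⁻) = 0.04064 mol) passes through both.
Co²⁺ + 2e⁻ → Co, so n(Co) = 0.04064 / 2 = 0.02032 mol
m(Co) = 0.02032 × 58.93 = 1.20 g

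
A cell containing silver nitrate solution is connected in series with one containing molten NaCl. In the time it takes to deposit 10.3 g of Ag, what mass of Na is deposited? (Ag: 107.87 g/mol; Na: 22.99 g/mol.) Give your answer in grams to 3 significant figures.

2.20 g

n(Ag) = 10.3 / 107.87 = 0.09549 mol
Ag⁺ + e⁻ → Ag, so n(e⁻) = 0.09549 mol
Since the cells are in series, n(e⁻) in the Na cell is also 0.09549 mol.
Na⁺ + e⁻ → Na, so n(Na) = 0.09549 mol
m(Na) = 0.09549 × 22.99 = 2.20 g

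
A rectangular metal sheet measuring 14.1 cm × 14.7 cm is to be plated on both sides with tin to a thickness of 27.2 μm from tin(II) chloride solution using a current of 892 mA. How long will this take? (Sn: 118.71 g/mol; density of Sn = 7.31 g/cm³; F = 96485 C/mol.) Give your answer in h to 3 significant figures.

4.17 h

Plated area = 2 × 14.1 × 14.7 = 414.5 cm²
Volume = 414.5 × 27.2×10⁻⁴ cm = 1.127 cm³
m(Sn) = 1.127 × 7.31 = 8.238 g
n(Sn) = 8.238 / 118.71 = 0.06940 mol; n(e⁻) = 2 × 0.06940 = 0.1388 mol
Q = 0.1388 × 96485 = 13390 C
t = 13390 / 0.892 = 15010 s = 4.17 h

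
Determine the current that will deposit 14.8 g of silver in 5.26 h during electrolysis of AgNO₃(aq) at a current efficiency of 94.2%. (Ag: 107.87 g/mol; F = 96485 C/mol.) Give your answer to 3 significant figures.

n(Ag) = 14.8 / 107.87 = 0.1372 mol
Ag⁺ + e⁻ → Ag, so n(e⁻) = 0.1372 mol
Q = 0.1372 × 96485 / 0.942 = 14050 C
I = Q / t = 14050 / 18936 s = 0.742 A

0.742 A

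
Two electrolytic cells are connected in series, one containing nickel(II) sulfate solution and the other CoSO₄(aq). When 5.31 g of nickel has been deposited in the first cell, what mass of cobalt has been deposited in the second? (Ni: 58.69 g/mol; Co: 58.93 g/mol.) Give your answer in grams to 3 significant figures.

n(Ni) = 5.31 / 58.69 = 0.09048 mol
Ni²⁺ + 2e⁻ → Ni, so n(e⁻) = 2 × 0.09048 = 0.1810 mol
The cells are in series, so the same charge (and hence the same n(e⁻) = 0.1810 mol) passes through both.
Co²⁺ + 2e⁻ → Co, so n(Co) = 0.1810 / 2 = 0.09050 mol
m(Co) = 0.09050 × 58.93 = 5.33 g

5.33 g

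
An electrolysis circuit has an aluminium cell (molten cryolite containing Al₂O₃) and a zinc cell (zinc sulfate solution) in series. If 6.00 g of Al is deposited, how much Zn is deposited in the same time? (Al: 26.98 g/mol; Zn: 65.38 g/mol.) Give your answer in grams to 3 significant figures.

21.8 g

n(Al) = 6.00 / 26.98 = 0.2224 mol
Al³⁺ + 3e⁻ → Al, so n(e⁻) = 3 × 0.2224 = 0.6672 mol
Since the cells are in series, n(e⁻) in the Zn cell is also 0.6672 mol.
Zn²⁺ + 2e⁻ → Zn, so n(Zn) = 0.6672 / 2 = 0.3336 mol
m(Zn) = 0.3336 × 65.38 = 21.8 g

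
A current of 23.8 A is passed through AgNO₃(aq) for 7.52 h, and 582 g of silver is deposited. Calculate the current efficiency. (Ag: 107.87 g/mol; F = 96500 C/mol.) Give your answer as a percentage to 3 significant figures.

Q = 23.8 × 27072 = 6.443×10^5 C
n(e⁻) = 6.443×10^5 / 96500 = 6.677 mol
Ag⁺ + e⁻ → Ag, so theoretical n(Ag) = 6.677 mol → 720.2 g
Efficiency = 582 / 720.2 = 0.8081 = 80.8%

80.8%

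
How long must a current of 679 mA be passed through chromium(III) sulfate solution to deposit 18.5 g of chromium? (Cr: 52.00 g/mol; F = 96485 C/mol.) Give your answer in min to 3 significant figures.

2530 min

n(Cr) = 18.5 / 52.00 = 0.3558 mol
Cr³⁺ + 3e⁻ → Cr, so n(e⁻) = 3 × 0.3558 = 1.067 mol
Q = 1.067 × 96485 = 1.029×10^5 C
t = Q / I = 1.029×10^5 / 0.679 = 1.515×10^5 s = 2530 min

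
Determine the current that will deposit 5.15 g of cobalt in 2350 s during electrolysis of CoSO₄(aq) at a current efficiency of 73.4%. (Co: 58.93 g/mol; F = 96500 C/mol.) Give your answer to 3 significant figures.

9.78 A

n(Co) = 5.15 / 58.93 = 0.08739 mol
Co²⁺ + 2e⁻ → Co, so n(e⁻) = 2 × 0.08739 = 0.1748 mol
Q = 0.1748 × 96500 / 0.734 = 22980 C
I = Q / t = 22980 / 2350 s = 9.78 A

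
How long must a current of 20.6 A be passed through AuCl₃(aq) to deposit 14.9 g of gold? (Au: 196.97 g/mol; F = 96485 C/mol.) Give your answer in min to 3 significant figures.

17.7 min

n(Au) = 14.9 / 196.97 = 0.07565 mol
Au³⁺ + 3e⁻ → Au, so n(e⁻) = 3 × 0.07565 = 0.2270 mol
Q = 0.2270 × 96485 = 21900 C
t = Q / I = 21900 / 20.6 = 1063 s = 17.7 min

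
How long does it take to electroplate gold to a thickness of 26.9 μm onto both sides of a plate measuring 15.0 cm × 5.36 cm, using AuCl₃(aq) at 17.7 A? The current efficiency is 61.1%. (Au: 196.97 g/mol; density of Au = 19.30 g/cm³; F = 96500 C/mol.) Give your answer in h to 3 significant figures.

Plated area = 2 × 15.0 × 5.36 = 160.8 cm²
Volume = 160.8 × 26.9×10⁻⁴ cm = 0.4326 cm³
m(Au) = 0.4326 × 19.30 = 8.349 g
n(Au) = 8.349 / 196.97 = 0.04239 mol; n(e⁻) = 3 × 0.04239 = 0.1272 mol
Q = 0.1272 × 96500 / 0.611 = 20090 C
t = 20090 / 17.7 = 1135 s = 0.315 h

0.315 h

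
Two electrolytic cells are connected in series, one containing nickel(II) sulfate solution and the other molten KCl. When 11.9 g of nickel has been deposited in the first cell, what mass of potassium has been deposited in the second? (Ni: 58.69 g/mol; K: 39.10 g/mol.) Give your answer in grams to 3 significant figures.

n(Ni) = 11.9 / 58.69 = 0.2028 mol
Ni²⁺ + 2e⁻ → Ni, so n(e⁻) = 2 × 0.2028 = 0.4056 mol
The cells are in series, so the same charge (and hence the same n(e⁻) = 0.4056 mol) passes through both.
K⁺ + e⁻ → K, so n(K) = 0.4056 mol
m(K) = 0.4056 × 39.10 = 15.9 g

15.9 g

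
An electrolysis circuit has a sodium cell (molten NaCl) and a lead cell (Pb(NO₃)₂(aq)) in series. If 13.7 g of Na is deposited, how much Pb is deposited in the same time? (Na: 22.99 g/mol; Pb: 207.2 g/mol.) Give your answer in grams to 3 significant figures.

n(Na) = 13.7 / 22.99 = 0.5959 mol
Na⁺ + e⁻ → Na, so n(e⁻) = 0.5959 mol
The cells are in series, so the same charge (and hence the same n(e⁻) = 0.5959 mol) passes through both.
Pb²⁺ + 2e⁻ → Pb, so n(Pb) = 0.5959 / 2 = 0.2980 mol
m(Pb) = 0.2980 × 207.2 = 61.7 g

61.7 g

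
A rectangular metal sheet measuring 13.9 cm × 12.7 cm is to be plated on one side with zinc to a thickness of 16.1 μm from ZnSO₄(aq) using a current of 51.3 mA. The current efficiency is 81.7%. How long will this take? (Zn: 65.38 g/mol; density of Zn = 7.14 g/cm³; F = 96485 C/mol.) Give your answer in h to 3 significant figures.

39.7 h

Plated area = 13.9 × 12.7 = 176.5 cm²
Volume = 176.5 × 16.1×10⁻⁴ cm = 0.2842 cm³
m(Zn) = 0.2842 × 7.14 = 2.029 g
n(Zn) = 2.029 / 65.38 = 0.03103 mol; n(e⁻) = 2 × 0.03103 = 0.06206 mol
Q = 0.06206 × 96485 / 0.817 = 7329 C
t = 7329 / 0.0513 = 1.429×10^5 s = 39.7 h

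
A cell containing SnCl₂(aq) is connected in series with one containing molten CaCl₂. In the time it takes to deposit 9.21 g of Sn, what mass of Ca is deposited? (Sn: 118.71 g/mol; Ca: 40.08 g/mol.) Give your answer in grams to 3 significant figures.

3.11 g

n(Sn) = 9.21 / 118.71 = 0.07758 mol
Sn²⁺ + 2e⁻ → Sn, so n(e⁻) = 2 × 0.07758 = 0.1552 mol
Since the cells are in series, n(e⁻) in the Ca cell is also 0.1552 mol.
Ca²⁺ + 2e⁻ → Ca, so n(Ca) = 0.1552 / 2 = 0.07760 mol
m(Ca) = 0.07760 × 40.08 = 3.11 g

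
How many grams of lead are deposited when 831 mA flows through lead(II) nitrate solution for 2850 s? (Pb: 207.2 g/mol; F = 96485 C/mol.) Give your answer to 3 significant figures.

Q = 0.831 A × 2850 s = 2368 C
n(e⁻) = 2368 / 96485 = 0.02454 mol
Pb²⁺ + 2e⁻ → Pb, so n(Pb) = 0.02454 / 2 = 0.01227 mol
m = 0.01227 × 207.2 = 2.54 g

2.54 g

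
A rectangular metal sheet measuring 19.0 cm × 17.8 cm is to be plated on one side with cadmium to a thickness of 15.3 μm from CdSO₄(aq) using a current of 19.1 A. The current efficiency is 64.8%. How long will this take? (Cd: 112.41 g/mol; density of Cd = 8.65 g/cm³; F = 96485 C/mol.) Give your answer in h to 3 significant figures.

0.172 h

Plated area = 19.0 × 17.8 = 338.2 cm²
Volume = 338.2 × 15.3×10⁻⁴ cm = 0.5174 cm³
m(Cd) = 0.5174 × 8.65 = 4.476 g
n(Cd) = 4.476 / 112.41 = 0.03982 mol; n(e⁻) = 2 × 0.03982 = 0.07964 mol
Q = 0.07964 × 96485 / 0.648 = 11860 C
t = 11860 / 19.1 = 620.9 s = 0.172 h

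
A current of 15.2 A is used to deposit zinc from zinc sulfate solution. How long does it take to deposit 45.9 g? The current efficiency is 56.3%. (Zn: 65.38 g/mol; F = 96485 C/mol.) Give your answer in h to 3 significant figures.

4.40 h

n(Zn) = 45.9 / 65.38 = 0.7020 mol
Zn²⁺ + 2e⁻ → Zn, so n(e⁻) = 2 × 0.7020 = 1.404 mol
Q = 1.404 × 96485 / 0.563 = 2.406×10^5 C
t = Q / I = 2.406×10^5 / 15.2 = 15830 s = 4.40 h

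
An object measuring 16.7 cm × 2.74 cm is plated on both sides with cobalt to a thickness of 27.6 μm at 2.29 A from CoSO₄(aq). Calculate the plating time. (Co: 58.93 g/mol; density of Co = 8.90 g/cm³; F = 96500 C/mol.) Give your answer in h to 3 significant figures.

Plated area = 2 × 16.7 × 2.74 = 91.52 cm²
Volume = 91.52 × 27.6×10⁻⁴ cm = 0.2526 cm³
m(Co) = 0.2526 × 8.90 = 2.248 g
n(Co) = 2.248 / 58.93 = 0.03815 mol; n(e⁻) = 2 × 0.03815 = 0.07630 mol
Q = 0.07630 × 96500 = 7363 C
t = 7363 / 2.29 = 3215 s = 0.893 h

0.893 h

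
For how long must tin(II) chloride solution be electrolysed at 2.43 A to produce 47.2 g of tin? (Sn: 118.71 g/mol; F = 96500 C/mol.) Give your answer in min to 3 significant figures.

526 min

n(Sn) = 47.2 / 118.71 = 0.3976 mol
Sn²⁺ + 2e⁻ → Sn, so n(e⁻) = 2 × 0.3976 = 0.7952 mol
Q = 0.7952 × 96500 = 76740 C
t = Q / I = 76740 / 2.43 = 31580 s = 526 min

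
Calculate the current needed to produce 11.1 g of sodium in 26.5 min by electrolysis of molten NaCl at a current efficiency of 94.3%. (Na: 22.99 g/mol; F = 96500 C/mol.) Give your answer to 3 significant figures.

n(Na) = 11.1 / 22.99 = 0.4828 mol
Na⁺ + e⁻ → Na, so n(e⁻) = 0.4828 mol
Q = 0.4828 × 96500 / 0.943 = 49410 C
I = Q / t = 49410 / 1590 s = 31.1 A

31.1 A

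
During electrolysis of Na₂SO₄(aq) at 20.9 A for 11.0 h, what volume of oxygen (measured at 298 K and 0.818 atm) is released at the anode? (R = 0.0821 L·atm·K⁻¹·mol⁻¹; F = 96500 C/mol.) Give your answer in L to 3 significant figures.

64.1 L

Q = 20.9 A × 39600 s = 8.276×10^5 C
n(e⁻) = Q/F = 8.276×10^5/96500 = 8.576 mol
2H₂O → O₂ + 4H⁺ + 4e⁻, so n(O₂) = 8.576 / 4 = 2.144 mol
V = nRT/P = 2.144 × 0.0821 × 298 / 0.818 = 64.13 L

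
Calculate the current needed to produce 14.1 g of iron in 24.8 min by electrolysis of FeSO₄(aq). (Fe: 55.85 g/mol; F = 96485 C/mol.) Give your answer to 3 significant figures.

n(Fe) = 14.1 / 55.85 = 0.2525 mol
Fe²⁺ + 2e⁻ → Fe, so n(e⁻) = 2 × 0.2525 = 0.5050 mol
Q = 0.5050 × 96485 = 48720 C
I = Q / t = 48720 / 1488 s = 32.7 A

32.7 A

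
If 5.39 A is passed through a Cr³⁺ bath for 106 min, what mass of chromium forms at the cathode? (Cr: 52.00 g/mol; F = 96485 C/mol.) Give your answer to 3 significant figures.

6.16 g

Q = 5.39 A × 6360 s = 34280 C
n(e⁻) = 34280 / 96485 = 0.3553 mol
Cr³⁺ + 3e⁻ → Cr, so n(Cr) = 0.3553 / 3 = 0.1184 mol
m = 0.1184 × 52.00 = 6.16 g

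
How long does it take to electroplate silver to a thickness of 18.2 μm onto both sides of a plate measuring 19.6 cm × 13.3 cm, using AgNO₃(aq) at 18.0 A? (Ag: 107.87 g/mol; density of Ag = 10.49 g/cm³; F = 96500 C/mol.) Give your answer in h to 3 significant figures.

Plated area = 2 × 19.6 × 13.3 = 521.4 cm²
Volume = 521.4 × 18.2×10⁻⁴ cm = 0.9489 cm³
m(Ag) = 0.9489 × 10.49 = 9.954 g
n(Ag) = 9.954 / 107.87 = 0.09228 mol; n(e⁻) = 0.09228 mol
Q = 0.09228 × 96500 = 8905 C
t = 8905 / 18.0 = 494.7 s = 0.137 h

0.137 h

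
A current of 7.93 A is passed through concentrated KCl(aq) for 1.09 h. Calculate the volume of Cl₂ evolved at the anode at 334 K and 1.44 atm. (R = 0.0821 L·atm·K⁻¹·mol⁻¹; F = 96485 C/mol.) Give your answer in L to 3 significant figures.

Q = It = 7.93 × 3924 = 31120 C
n(e⁻) = Q/F = 31120/96485 = 0.3225 mol
2Cl⁻ → Cl₂ + 2e⁻, so n(Cl₂) = 0.3225 / 2 = 0.1613 mol
V = nRT/P = 0.1613 × 0.0821 × 334 / 1.44 = 3.072 L

3.07 L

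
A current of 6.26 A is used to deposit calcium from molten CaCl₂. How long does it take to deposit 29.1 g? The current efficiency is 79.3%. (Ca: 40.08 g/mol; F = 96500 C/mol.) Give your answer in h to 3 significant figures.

n(Ca) = 29.1 / 40.08 = 0.7260 mol
Ca²⁺ + 2e⁻ → Ca, so n(e⁻) = 2 × 0.7260 = 1.452 mol
Q = 1.452 × 96500 / 0.793 = 1.767×10^5 C
t = Q / I = 1.767×10^5 / 6.26 = 28230 s = 7.84 h

7.84 h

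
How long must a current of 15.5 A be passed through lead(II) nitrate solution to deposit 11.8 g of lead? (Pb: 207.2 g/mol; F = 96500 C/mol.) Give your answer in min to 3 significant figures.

n(Pb) = 11.8 / 207.2 = 0.05695 mol
Pb²⁺ + 2e⁻ → Pb, so n(e⁻) = 2 × 0.05695 = 0.1139 mol
Q = 0.1139 × 96500 = 10990 C
t = Q / I = 10990 / 15.5 = 709.0 s = 11.8 min

11.8 min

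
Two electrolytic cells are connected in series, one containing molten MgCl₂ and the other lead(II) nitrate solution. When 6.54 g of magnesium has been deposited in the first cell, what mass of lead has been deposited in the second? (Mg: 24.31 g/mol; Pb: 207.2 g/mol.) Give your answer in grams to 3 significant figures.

55.7 g

n(Mg) = 6.54 / 24.31 = 0.2690 mol
Mg²⁺ + 2e⁻ → Mg, so n(e⁻) = 2 × 0.2690 = 0.5380 mol
Since the cells are in series, n(e⁻) in the Pb cell is also 0.5380 mol.
Pb²⁺ + 2e⁻ → Pb, so n(Pb) = 0.5380 / 2 = 0.2690 mol
m(Pb) = 0.2690 × 207.2 = 55.7 g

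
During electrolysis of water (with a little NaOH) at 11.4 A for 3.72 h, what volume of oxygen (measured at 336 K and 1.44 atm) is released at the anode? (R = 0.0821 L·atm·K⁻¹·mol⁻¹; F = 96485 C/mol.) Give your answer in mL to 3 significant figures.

Q = It = 11.4 × 13392 = 1.527×10^5 C
n(e⁻) = 1.527×10^5 / 96485 = 1.583 mol
2H₂O → O₂ + 4H⁺ + 4e⁻, so n(O₂) = 1.583 / 4 = 0.3958 mol
V = nRT/P = 0.3958 × 0.0821 × 336 / 1.44 = 7.582 L
= 7580 mL

7580 mL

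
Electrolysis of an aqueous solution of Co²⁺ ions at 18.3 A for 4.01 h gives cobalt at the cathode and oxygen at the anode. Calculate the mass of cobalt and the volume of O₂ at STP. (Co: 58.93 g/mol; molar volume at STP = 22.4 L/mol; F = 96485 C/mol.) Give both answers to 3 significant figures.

Q = 18.3 × 14436 = 2.642×10^5 C; n(e⁻) = 2.642×10^5 / 96485 = 2.738 mol
Cathode: Co²⁺ + 2e⁻ → Co → n(Co) = 2.738/2 = 1.369 mol → 80.7 g
Anode: 2H₂O → O₂ + 4H⁺ + 4e⁻ → n(O₂) = 2.738/4 = 0.6845 mol → 15.3 L

80.7 g Co; 15.3 L O₂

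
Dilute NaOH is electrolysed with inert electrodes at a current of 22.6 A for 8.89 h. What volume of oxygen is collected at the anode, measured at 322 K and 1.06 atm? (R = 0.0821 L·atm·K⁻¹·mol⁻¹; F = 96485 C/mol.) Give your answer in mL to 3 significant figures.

46700 mL

Q = 22.6 A × 32004 s = 7.233×10^5 C
n(e⁻) = 7.233×10^5 / 96485 = 7.497 mol
2H₂O → O₂ + 4H⁺ + 4e⁻, so n(O₂) = 7.497 / 4 = 1.874 mol
V = nRT/P = 1.874 × 0.0821 × 322 / 1.06 = 46.74 L
= 46700 mL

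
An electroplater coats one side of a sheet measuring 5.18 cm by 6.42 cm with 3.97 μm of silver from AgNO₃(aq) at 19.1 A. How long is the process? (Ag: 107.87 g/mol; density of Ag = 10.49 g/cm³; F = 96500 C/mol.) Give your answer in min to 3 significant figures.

0.108 min

Plated area = 5.18 × 6.42 = 33.26 cm²
Volume = 33.26 × 3.97×10⁻⁴ cm = 0.01320 cm³
m(Ag) = 0.01320 × 10.49 = 0.1385 g
n(Ag) = 0.1385 / 107.87 = 0.001284 mol; n(e⁻) = 0.001284 mol
Q = 0.001284 × 96500 = 123.9 C
t = 123.9 / 19.1 = 6.487 s = 0.108 min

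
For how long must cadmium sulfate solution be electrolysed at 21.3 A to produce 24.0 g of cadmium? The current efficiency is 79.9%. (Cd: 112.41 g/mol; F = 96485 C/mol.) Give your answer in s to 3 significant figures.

n(Cd) = 24.0 / 112.41 = 0.2135 mol
Cd²⁺ + 2e⁻ → Cd, so n(e⁻) = 2 × 0.2135 = 0.4270 mol
Q = 0.4270 × 96485 / 0.799 = 51560 C
t = Q / I = 51560 / 21.3 = 2421 s

2420 s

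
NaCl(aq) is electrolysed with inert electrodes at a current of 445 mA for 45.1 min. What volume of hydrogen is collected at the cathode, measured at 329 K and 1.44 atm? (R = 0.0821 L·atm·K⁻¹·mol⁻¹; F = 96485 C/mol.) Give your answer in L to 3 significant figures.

Charge passed = 0.445 × 2706 = 1204 C
n(e⁻) = 1204 / 96485 = 0.01248 mol
2H⁺ + 2e⁻ → H₂, so n(H₂) = 0.01248 / 2 = 0.006240 mol
V = nRT/P = 0.006240 × 0.0821 × 329 / 1.44 = 0.1170 L

0.117 L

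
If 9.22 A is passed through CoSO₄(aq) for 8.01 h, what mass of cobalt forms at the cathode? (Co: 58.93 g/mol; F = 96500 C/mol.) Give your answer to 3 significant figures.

81.2 g

Charge passed = 9.22 × 28836 = 2.659×10^5 C
Moles of electrons = 2.659×10^5 / 96500 = 2.755 mol
Co²⁺ + 2e⁻ → Co, so n(Co) = 2.755 / 2 = 1.378 mol
m = 1.378 × 58.93 = 81.2 g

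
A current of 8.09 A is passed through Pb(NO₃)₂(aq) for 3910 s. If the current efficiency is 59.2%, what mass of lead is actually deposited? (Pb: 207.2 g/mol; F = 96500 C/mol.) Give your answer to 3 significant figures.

20.1 g

Q = 8.09 × 3910 = 31630 C
n(e⁻) = 31630 / 96500 = 0.3278 mol
Pb²⁺ + 2e⁻ → Pb, so theoretical m(Pb) = 0.1639 × 207.2 = 33.96 g
Actual mass = 59.2% × 33.96 = 20.1 g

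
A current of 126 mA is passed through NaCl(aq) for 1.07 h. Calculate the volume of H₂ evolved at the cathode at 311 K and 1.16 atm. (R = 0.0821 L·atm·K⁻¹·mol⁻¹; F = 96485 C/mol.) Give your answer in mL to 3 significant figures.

55.4 mL

Q = 0.126 A × 3852 s = 485.4 C
Moles of electrons = 485.4 / 96485 = 0.005031 mol
2H⁺ + 2e⁻ → H₂, so n(H₂) = 0.005031 / 2 = 0.002516 mol
V = nRT/P = 0.002516 × 0.0821 × 311 / 1.16 = 0.05538 L
= 55.4 mL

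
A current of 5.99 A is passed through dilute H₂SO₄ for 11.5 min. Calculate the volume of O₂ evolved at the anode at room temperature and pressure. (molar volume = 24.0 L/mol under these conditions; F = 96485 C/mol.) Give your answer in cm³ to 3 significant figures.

257 cm³

Charge passed = 5.99 × 690 = 4133 C
n(e⁻) = 4133 / 96485 = 0.04284 mol
2H₂O → O₂ + 4H⁺ + 4e⁻, so n(O₂) = 0.04284 / 4 = 0.01071 mol
V = 0.01071 × 24.0 = 0.2570 L
= 257 cm³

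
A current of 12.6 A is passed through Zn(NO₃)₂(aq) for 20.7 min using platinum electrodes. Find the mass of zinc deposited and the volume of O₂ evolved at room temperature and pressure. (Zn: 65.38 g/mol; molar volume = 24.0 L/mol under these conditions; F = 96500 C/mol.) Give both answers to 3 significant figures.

5.30 g Zn; 0.973 L O₂

Q = 12.6 × 1242 = 15650 C; n(e⁻) = 15650 / 96500 = 0.1622 mol
Cathode: Zn²⁺ + 2e⁻ → Zn → n(Zn) = 0.1622/2 = 0.08110 mol → 5.30 g
Anode: 2H₂O → O₂ + 4H⁺ + 4e⁻ → n(O₂) = 0.1622/4 = 0.04055 mol → 0.973 L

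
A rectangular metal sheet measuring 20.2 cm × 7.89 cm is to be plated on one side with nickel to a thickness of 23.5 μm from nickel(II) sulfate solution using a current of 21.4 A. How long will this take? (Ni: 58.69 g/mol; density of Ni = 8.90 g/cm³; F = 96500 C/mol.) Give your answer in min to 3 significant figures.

Plated area = 20.2 × 7.89 = 159.4 cm²
Volume = 159.4 × 23.5×10⁻⁴ cm = 0.3746 cm³
m(Ni) = 0.3746 × 8.90 = 3.334 g
n(Ni) = 3.334 / 58.69 = 0.05681 mol; n(e⁻) = 2 × 0.05681 = 0.1136 mol
Q = 0.1136 × 96500 = 10960 C
t = 10960 / 21.4 = 512.1 s = 8.54 min

8.54 min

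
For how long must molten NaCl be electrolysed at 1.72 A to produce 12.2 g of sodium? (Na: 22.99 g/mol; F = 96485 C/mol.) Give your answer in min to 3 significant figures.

n(Na) = 12.2 / 22.99 = 0.5307 mol
Na⁺ + e⁻ → Na, so n(e⁻) = 0.5307 mol
Q = 0.5307 × 96485 = 51200 C
t = Q / I = 51200 / 1.72 = 29770 s = 496 min

496 min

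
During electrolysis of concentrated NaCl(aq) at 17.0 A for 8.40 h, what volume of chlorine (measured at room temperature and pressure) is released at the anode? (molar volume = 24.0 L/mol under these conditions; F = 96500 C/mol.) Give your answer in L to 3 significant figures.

Q = It = 17.0 × 30240 = 5.141×10^5 C
n(e⁻) = 5.141×10^5 / 96500 = 5.327 mol
2Cl⁻ → Cl₂ + 2e⁻, so n(Cl₂) = 5.327 / 2 = 2.664 mol
V = 2.664 × 24.0 = 63.94 L

63.9 L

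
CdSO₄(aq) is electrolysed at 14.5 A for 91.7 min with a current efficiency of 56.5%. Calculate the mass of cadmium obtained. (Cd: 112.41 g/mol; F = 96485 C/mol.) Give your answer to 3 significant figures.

26.3 g

Q = 14.5 × 5502 = 79780 C
n(e⁻) = 79780 / 96485 = 0.8269 mol
Cd²⁺ + 2e⁻ → Cd, so theoretical m(Cd) = 0.4135 × 112.41 = 46.48 g
Actual mass = 56.5% × 46.48 = 26.3 g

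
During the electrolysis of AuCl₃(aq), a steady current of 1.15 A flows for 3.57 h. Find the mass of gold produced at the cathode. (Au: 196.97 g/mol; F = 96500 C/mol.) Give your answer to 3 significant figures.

10.1 g

Charge passed = 1.15 × 12852 = 14780 C
n(e⁻) = Q/F = 14780/96500 = 0.1532 mol
Au³⁺ + 3e⁻ → Au, so n(Au) = 0.1532 / 3 = 0.05107 mol
m = 0.05107 × 196.97 = 10.1 g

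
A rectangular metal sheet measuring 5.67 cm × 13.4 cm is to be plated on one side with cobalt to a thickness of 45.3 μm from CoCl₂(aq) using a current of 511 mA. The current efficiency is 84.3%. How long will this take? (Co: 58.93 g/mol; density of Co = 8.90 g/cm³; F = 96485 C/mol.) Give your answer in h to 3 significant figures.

6.47 h

Plated area = 5.67 × 13.4 = 75.98 cm²
Volume = 75.98 × 45.3×10⁻⁴ cm = 0.3442 cm³
m(Co) = 0.3442 × 8.90 = 3.063 g
n(Co) = 3.063 / 58.93 = 0.05198 mol; n(e⁻) = 2 × 0.05198 = 0.1040 mol
Q = 0.1040 × 96485 / 0.843 = 11900 C
t = 11900 / 0.511 = 23290 s = 6.47 h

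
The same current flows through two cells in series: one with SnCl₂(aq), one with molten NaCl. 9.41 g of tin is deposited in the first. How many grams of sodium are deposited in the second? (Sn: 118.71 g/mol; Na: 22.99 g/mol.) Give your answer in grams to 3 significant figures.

n(Sn) = 9.41 / 118.71 = 0.07927 mol
Sn²⁺ + 2e⁻ → Sn, so n(e⁻) = 2 × 0.07927 = 0.1585 mol
Same current for the same time ⇒ same n(e⁻) = 0.1585 mol in both cells.
Na⁺ + e⁻ → Na, so n(Na) = 0.1585 mol
m(Na) = 0.1585 × 22.99 = 3.64 g

3.64 g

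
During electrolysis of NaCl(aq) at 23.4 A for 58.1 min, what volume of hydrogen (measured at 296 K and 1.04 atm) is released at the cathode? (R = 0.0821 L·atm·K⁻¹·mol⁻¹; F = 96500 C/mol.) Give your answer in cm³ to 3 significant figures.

Q = It = 23.4 × 3486 = 81570 C
Moles of electrons = 81570 / 96500 = 0.8453 mol
2H⁺ + 2e⁻ → H₂, so n(H₂) = 0.8453 / 2 = 0.4227 mol
V = nRT/P = 0.4227 × 0.0821 × 296 / 1.04 = 9.877 L
= 9880 cm³

9880 cm³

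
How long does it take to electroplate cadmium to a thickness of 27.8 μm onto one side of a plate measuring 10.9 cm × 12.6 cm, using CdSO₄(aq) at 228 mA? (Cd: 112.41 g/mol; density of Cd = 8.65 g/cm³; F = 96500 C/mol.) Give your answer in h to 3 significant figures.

Plated area = 10.9 × 12.6 = 137.3 cm²
Volume = 137.3 × 27.8×10⁻⁴ cm = 0.3817 cm³
m(Cd) = 0.3817 × 8.65 = 3.302 g
n(Cd) = 3.302 / 112.41 = 0.02937 mol; n(e⁻) = 2 × 0.02937 = 0.05874 mol
Q = 0.05874 × 96500 = 5668 C
t = 5668 / 0.228 = 24860 s = 6.91 h

6.91 h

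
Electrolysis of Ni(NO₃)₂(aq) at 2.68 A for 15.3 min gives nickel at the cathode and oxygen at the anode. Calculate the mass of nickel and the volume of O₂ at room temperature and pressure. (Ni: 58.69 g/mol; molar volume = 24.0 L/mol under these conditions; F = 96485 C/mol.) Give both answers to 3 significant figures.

Q = 2.68 × 918 = 2460 C; n(e⁻) = 2460 / 96485 = 0.02550 mol
Cathode: Ni²⁺ + 2e⁻ → Ni → n(Ni) = 0.02550/2 = 0.01275 mol → 0.748 g
Anode: 2H₂O → O₂ + 4H⁺ + 4e⁻ → n(O₂) = 0.02550/4 = 0.006375 mol → 0.153 L

0.748 g Ni; 0.153 L O₂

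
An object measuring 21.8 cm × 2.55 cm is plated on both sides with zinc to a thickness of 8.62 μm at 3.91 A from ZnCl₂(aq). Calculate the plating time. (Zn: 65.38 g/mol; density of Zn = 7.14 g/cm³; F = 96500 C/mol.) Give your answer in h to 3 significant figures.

0.144 h

Plated area = 2 × 21.8 × 2.55 = 111.2 cm²
Volume = 111.2 × 8.62×10⁻⁴ cm = 0.09585 cm³
m(Zn) = 0.09585 × 7.14 = 0.6844 g
n(Zn) = 0.6844 / 65.38 = 0.01047 mol; n(e⁻) = 2 × 0.01047 = 0.02094 mol
Q = 0.02094 × 96500 = 2021 C
t = 2021 / 3.91 = 516.9 s = 0.144 h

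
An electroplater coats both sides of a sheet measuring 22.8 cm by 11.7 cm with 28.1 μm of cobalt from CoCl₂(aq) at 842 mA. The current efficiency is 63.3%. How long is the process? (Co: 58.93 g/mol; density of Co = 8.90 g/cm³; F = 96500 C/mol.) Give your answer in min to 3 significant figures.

Plated area = 2 × 22.8 × 11.7 = 533.5 cm²
Volume = 533.5 × 28.1×10⁻⁴ cm = 1.499 cm³
m(Co) = 1.499 × 8.90 = 13.34 g
n(Co) = 13.34 / 58.93 = 0.2264 mol; n(e⁻) = 2 × 0.2264 = 0.4528 mol
Q = 0.4528 × 96500 / 0.633 = 69030 C
t = 69030 / 0.842 = 81980 s = 1370 min

1370 min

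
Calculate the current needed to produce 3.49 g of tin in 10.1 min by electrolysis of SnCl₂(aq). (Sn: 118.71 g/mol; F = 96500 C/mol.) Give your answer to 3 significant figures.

9.36 A

n(Sn) = 3.49 / 118.71 = 0.02940 mol
Sn²⁺ + 2e⁻ → Sn, so n(e⁻) = 2 × 0.02940 = 0.05880 mol
Q = 0.05880 × 96500 = 5674 C
I = Q / t = 5674 / 606 s = 9.36 A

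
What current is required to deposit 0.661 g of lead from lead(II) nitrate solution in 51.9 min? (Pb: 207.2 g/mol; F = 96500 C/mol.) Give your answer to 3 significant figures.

n(Pb) = 0.661 / 207.2 = 0.003190 mol
Pb²⁺ + 2e⁻ → Pb, so n(e⁻) = 2 × 0.003190 = 0.006380 mol
Q = 0.006380 × 96500 = 615.7 C
I = Q / t = 615.7 / 3114 s = 0.198 A

0.198 A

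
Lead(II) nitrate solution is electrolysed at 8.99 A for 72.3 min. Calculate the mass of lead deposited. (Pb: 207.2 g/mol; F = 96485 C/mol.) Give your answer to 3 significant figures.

41.9 g

Charge passed = 8.99 × 4338 = 39000 C
n(e⁻) = 39000 / 96485 = 0.4042 mol
Pb²⁺ + 2e⁻ → Pb, so n(Pb) = 0.4042 / 2 = 0.2021 mol
m = 0.2021 × 207.2 = 41.9 g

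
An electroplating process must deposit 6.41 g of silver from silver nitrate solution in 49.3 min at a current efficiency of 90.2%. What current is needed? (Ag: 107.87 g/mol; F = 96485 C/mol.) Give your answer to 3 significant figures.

n(Ag) = 6.41 / 107.87 = 0.05942 mol
Ag⁺ + e⁻ → Ag, so n(e⁻) = 0.05942 mol
Q = 0.05942 × 96485 / 0.902 = 6356 C
I = Q / t = 6356 / 2958 s = 2.15 A

2.15 A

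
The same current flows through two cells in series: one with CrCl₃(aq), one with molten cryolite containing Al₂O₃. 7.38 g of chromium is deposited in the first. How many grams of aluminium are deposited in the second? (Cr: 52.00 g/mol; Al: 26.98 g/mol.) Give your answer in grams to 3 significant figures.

n(Cr) = 7.38 / 52.00 = 0.1419 mol
Cr³⁺ + 3e⁻ → Cr, so n(e⁻) = 3 × 0.1419 = 0.4257 mol
Since the cells are in series, n(e⁻) in the Al cell is also 0.4257 mol.
Al³⁺ + 3e⁻ → Al, so n(Al) = 0.4257 / 3 = 0.1419 mol
m(Al) = 0.1419 × 26.98 = 3.83 g

3.83 g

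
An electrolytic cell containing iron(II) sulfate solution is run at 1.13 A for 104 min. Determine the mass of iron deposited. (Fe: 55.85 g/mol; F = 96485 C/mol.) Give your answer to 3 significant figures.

2.04 g

Q = It = 1.13 × 6240 = 7051 C
n(e⁻) = Q/F = 7051/96485 = 0.07308 mol
Fe²⁺ + 2e⁻ → Fe, so n(Fe) = 0.07308 / 2 = 0.03654 mol
m = 0.03654 × 55.85 = 2.04 g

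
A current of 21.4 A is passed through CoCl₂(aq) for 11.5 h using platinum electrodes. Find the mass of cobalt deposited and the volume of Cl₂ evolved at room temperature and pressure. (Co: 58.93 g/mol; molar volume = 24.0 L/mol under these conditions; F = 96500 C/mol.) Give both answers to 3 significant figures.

271 g Co; 110 L Cl₂

Q = 21.4 × 41400 = 8.860×10^5 C; n(e⁻) = 8.860×10^5 / 96500 = 9.181 mol
Cathode: Co²⁺ + 2e⁻ → Co → n(Co) = 9.181/2 = 4.591 mol → 271 g
Anode: 2Cl⁻ → Cl₂ + 2e⁻ → n(Cl₂) = 9.181/2 = 4.591 mol → 110 L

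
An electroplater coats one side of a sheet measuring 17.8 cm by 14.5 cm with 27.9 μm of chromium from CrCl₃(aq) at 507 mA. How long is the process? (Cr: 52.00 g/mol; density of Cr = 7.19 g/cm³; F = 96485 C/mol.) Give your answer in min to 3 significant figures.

947 min

Plated area = 17.8 × 14.5 = 258.1 cm²
Volume = 258.1 × 27.9×10⁻⁴ cm = 0.7201 cm³
m(Cr) = 0.7201 × 7.19 = 5.178 g
n(Cr) = 5.178 / 52.00 = 0.09958 mol; n(e⁻) = 3 × 0.09958 = 0.2987 mol
Q = 0.2987 × 96485 = 28820 C
t = 28820 / 0.507 = 56840 s = 947 min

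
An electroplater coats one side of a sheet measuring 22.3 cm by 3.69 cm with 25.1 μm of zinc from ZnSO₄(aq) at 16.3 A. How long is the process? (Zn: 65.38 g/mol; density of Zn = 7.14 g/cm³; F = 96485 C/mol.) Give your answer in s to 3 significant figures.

Plated area = 22.3 × 3.69 = 82.29 cm²
Volume = 82.29 × 25.1×10⁻⁴ cm = 0.2065 cm³
m(Zn) = 0.2065 × 7.14 = 1.474 g
n(Zn) = 1.474 / 65.38 = 0.02255 mol; n(e⁻) = 2 × 0.02255 = 0.04510 mol
Q = 0.04510 × 96485 = 4351 C
t = 4351 / 16.3 = 266.9 s

267 s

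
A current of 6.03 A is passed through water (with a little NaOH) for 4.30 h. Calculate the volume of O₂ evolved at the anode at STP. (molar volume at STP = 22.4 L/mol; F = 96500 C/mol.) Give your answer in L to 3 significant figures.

5.42 L

Charge passed = 6.03 × 15480 = 93340 C
n(e⁻) = 93340 / 96500 = 0.9673 mol
2H₂O → O₂ + 4H⁺ + 4e⁻, so n(O₂) = 0.9673 / 4 = 0.2418 mol
V = 0.2418 × 22.4 = 5.416 L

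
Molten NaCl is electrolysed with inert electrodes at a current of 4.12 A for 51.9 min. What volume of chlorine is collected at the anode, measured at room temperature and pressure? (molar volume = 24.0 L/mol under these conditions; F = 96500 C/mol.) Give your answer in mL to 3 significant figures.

Q = It = 4.12 × 3114 = 12830 C
Moles of electrons = 12830 / 96500 = 0.1330 mol
2Cl⁻ → Cl₂ + 2e⁻, so n(Cl₂) = 0.1330 / 2 = 0.06650 mol
V = 0.06650 × 24.0 = 1.596 L
= 1600 mL

1600 mL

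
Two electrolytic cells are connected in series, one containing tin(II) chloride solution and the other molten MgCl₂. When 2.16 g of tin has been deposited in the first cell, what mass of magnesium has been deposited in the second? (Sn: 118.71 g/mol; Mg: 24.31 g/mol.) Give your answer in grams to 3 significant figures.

0.442 g

n(Sn) = 2.16 / 118.71 = 0.01820 mol
Sn²⁺ + 2e⁻ → Sn, so n(e⁻) = 2 × 0.01820 = 0.03640 mol
Same current for the same time ⇒ same n(e⁻) = 0.03640 mol in both cells.
Mg²⁺ + 2e⁻ → Mg, so n(Mg) = 0.03640 / 2 = 0.01820 mol
m(Mg) = 0.01820 × 24.31 = 0.442 g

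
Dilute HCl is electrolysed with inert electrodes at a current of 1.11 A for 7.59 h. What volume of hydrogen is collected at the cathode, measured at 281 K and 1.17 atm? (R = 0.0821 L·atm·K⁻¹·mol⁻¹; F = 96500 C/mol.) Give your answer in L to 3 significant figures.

Q = It = 1.11 × 27324 = 30330 C
n(e⁻) = 30330 / 96500 = 0.3143 mol
2H⁺ + 2e⁻ → H₂, so n(H₂) = 0.3143 / 2 = 0.1572 mol
V = nRT/P = 0.1572 × 0.0821 × 281 / 1.17 = 3.100 L

3.10 L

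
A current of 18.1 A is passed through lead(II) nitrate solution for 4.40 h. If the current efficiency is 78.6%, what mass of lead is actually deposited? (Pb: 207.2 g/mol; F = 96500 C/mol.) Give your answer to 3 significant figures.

242 g

Q = 18.1 × 15840 = 2.867×10^5 C
n(e⁻) = 2.867×10^5 / 96500 = 2.971 mol
Pb²⁺ + 2e⁻ → Pb, so theoretical m(Pb) = 1.486 × 207.2 = 307.9 g
Actual mass = 78.6% × 307.9 = 242 g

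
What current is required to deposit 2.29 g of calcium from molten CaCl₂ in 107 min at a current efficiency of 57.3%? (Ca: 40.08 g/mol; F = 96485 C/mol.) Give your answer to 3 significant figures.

n(Ca) = 2.29 / 40.08 = 0.05714 mol
Ca²⁺ + 2e⁻ → Ca, so n(e⁻) = 2 × 0.05714 = 0.1143 mol
Q = 0.1143 × 96485 / 0.573 = 19250 C
I = Q / t = 19250 / 6420 s = 3.00 A

3.00 A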